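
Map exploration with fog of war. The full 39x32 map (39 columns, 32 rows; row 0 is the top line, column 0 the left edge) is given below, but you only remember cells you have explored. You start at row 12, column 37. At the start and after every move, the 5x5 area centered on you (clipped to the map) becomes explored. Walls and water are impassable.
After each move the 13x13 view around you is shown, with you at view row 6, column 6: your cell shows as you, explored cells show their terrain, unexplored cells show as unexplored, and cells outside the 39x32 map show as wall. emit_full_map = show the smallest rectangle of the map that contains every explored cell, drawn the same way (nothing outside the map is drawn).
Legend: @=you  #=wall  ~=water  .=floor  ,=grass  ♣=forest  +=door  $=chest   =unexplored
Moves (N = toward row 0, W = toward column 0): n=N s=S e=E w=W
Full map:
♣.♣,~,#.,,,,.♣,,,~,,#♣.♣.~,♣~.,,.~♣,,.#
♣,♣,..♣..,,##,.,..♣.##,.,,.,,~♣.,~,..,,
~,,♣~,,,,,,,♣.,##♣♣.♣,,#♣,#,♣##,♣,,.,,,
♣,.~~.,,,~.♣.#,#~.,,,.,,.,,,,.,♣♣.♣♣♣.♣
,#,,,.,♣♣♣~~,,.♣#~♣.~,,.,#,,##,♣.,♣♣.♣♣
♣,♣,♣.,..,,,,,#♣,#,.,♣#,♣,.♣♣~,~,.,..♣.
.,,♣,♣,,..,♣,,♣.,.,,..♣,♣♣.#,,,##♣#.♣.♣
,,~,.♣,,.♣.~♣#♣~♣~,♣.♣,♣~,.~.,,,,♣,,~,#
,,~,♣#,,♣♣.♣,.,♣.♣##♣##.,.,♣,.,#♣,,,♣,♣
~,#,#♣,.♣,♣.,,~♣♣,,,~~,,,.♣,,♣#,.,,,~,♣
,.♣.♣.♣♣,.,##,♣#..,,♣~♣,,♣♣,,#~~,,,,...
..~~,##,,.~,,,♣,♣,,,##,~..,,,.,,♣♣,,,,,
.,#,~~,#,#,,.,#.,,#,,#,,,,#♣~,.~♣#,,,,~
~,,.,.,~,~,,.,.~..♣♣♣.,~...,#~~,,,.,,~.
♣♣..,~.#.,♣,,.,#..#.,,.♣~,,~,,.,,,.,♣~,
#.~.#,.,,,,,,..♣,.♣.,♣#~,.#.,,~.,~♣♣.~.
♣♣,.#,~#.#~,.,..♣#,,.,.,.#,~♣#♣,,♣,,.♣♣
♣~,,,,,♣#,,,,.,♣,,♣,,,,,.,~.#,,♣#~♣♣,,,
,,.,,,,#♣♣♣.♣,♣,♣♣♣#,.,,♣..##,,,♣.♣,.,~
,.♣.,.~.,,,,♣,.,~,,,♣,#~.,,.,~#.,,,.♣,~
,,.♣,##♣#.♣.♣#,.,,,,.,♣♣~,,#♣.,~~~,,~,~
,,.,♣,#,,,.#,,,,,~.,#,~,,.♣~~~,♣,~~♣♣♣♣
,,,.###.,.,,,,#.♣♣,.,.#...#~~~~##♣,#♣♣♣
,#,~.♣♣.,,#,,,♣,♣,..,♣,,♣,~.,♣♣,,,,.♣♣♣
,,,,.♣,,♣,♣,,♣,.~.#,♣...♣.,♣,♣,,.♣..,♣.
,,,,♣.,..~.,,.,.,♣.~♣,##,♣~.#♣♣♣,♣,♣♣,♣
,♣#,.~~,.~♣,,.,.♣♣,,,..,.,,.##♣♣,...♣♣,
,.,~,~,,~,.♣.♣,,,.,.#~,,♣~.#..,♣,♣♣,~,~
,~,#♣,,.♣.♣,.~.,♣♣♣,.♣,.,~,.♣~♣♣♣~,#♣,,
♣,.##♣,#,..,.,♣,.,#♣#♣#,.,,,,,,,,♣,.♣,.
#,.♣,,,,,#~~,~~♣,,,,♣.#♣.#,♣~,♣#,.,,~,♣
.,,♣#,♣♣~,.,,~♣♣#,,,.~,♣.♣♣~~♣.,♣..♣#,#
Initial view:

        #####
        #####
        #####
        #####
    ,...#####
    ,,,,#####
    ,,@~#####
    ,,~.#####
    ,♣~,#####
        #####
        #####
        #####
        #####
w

         ####
         ####
         ####
         ####
    ,,...####
    ,,,,,####
    ,,@,~####
    .,,~.####
    .,♣~,####
         ####
         ####
         ####
         ####

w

          ###
          ###
          ###
          ###
    ,,,...###
    ♣,,,,,###
    #,@,,~###
    ,.,,~.###
    ,.,♣~,###
          ###
          ###
          ###
          ###

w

           ##
           ##
           ##
           ##
    ,,,,...##
    ♣♣,,,,,##
    ♣#@,,,~##
    ,,.,,~.##
    ,,.,♣~,##
           ##
           ##
           ##
           ##

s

           ##
           ##
           ##
    ,,,,...##
    ♣♣,,,,,##
    ♣#,,,,~##
    ,,@,,~.##
    ,,.,♣~,##
    ,~♣♣.  ##
           ##
           ##
           ##
           ##

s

           ##
           ##
    ,,,,...##
    ♣♣,,,,,##
    ♣#,,,,~##
    ,,.,,~.##
    ,,@,♣~,##
    ,~♣♣.  ##
    ,♣,,.  ##
           ##
           ##
           ##
           ##

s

           ##
    ,,,,...##
    ♣♣,,,,,##
    ♣#,,,,~##
    ,,.,,~.##
    ,,.,♣~,##
    ,~@♣.  ##
    ,♣,,.  ##
    #~♣♣,  ##
           ##
           ##
           ##
           ##

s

    ,,,,...##
    ♣♣,,,,,##
    ♣#,,,,~##
    ,,.,,~.##
    ,,.,♣~,##
    ,~♣♣.  ##
    ,♣@,.  ##
    #~♣♣,  ##
    ♣.♣,.  ##
           ##
           ##
           ##
           ##

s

    ♣♣,,,,,##
    ♣#,,,,~##
    ,,.,,~.##
    ,,.,♣~,##
    ,~♣♣.  ##
    ,♣,,.  ##
    #~@♣,  ##
    ♣.♣,.  ##
    ,,,.♣  ##
           ##
           ##
           ##
           ##

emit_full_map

,,,,...
♣♣,,,,,
♣#,,,,~
,,.,,~.
,,.,♣~,
,~♣♣.  
,♣,,.  
#~@♣,  
♣.♣,.  
,,,.♣  

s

    ♣#,,,,~##
    ,,.,,~.##
    ,,.,♣~,##
    ,~♣♣.  ##
    ,♣,,.  ##
    #~♣♣,  ##
    ♣.@,.  ##
    ,,,.♣  ##
    ~~,,~  ##
           ##
           ##
           ##
           ##

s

    ,,.,,~.##
    ,,.,♣~,##
    ,~♣♣.  ##
    ,♣,,.  ##
    #~♣♣,  ##
    ♣.♣,.  ##
    ,,@.♣  ##
    ~~,,~  ##
    ,~~♣♣  ##
           ##
           ##
           ##
           ##

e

   ,,.,,~.###
   ,,.,♣~,###
   ,~♣♣.  ###
   ,♣,,.  ###
   #~♣♣,, ###
   ♣.♣,., ###
   ,,,@♣, ###
   ~~,,~, ###
   ,~~♣♣♣ ###
          ###
          ###
          ###
          ###

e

  ,,.,,~.####
  ,,.,♣~,####
  ,~♣♣.  ####
  ,♣,,.  ####
  #~♣♣,,,####
  ♣.♣,.,~####
  ,,,.@,~####
  ~~,,~,~####
  ,~~♣♣♣♣####
         ####
         ####
         ####
         ####

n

  ♣#,,,,~####
  ,,.,,~.####
  ,,.,♣~,####
  ,~♣♣.  ####
  ,♣,,.♣♣####
  #~♣♣,,,####
  ♣.♣,@,~####
  ,,,.♣,~####
  ~~,,~,~####
  ,~~♣♣♣♣####
         ####
         ####
         ####

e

 ♣#,,,,~#####
 ,,.,,~.#####
 ,,.,♣~,#####
 ,~♣♣.  #####
 ,♣,,.♣♣#####
 #~♣♣,,,#####
 ♣.♣,.@~#####
 ,,,.♣,~#####
 ~~,,~,~#####
 ,~~♣♣♣♣#####
        #####
        #####
        #####

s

 ,,.,,~.#####
 ,,.,♣~,#####
 ,~♣♣.  #####
 ,♣,,.♣♣#####
 #~♣♣,,,#####
 ♣.♣,.,~#####
 ,,,.♣@~#####
 ~~,,~,~#####
 ,~~♣♣♣♣#####
        #####
        #####
        #####
        #####

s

 ,,.,♣~,#####
 ,~♣♣.  #####
 ,♣,,.♣♣#####
 #~♣♣,,,#####
 ♣.♣,.,~#####
 ,,,.♣,~#####
 ~~,,~@~#####
 ,~~♣♣♣♣#####
    #♣♣♣#####
        #####
        #####
        #####
        #####

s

 ,~♣♣.  #####
 ,♣,,.♣♣#####
 #~♣♣,,,#####
 ♣.♣,.,~#####
 ,,,.♣,~#####
 ~~,,~,~#####
 ,~~♣♣@♣#####
    #♣♣♣#####
    .♣♣♣#####
        #####
        #####
        #####
        #####

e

,~♣♣.  ######
,♣,,.♣♣######
#~♣♣,,,######
♣.♣,.,~######
,,,.♣,~######
~~,,~,~######
,~~♣♣♣@######
   #♣♣♣######
   .♣♣♣######
       ######
       ######
       ######
       ######

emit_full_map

,,,,...
♣♣,,,,,
♣#,,,,~
,,.,,~.
,,.,♣~,
,~♣♣.  
,♣,,.♣♣
#~♣♣,,,
♣.♣,.,~
,,,.♣,~
~~,,~,~
,~~♣♣♣@
   #♣♣♣
   .♣♣♣

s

,♣,,.♣♣######
#~♣♣,,,######
♣.♣,.,~######
,,,.♣,~######
~~,,~,~######
,~~♣♣♣♣######
   #♣♣@######
   .♣♣♣######
    ,♣.######
       ######
       ######
       ######
       ######

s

#~♣♣,,,######
♣.♣,.,~######
,,,.♣,~######
~~,,~,~######
,~~♣♣♣♣######
   #♣♣♣######
   .♣♣@######
    ,♣.######
    ♣,♣######
       ######
       ######
       ######
       ######

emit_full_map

,,,,...
♣♣,,,,,
♣#,,,,~
,,.,,~.
,,.,♣~,
,~♣♣.  
,♣,,.♣♣
#~♣♣,,,
♣.♣,.,~
,,,.♣,~
~~,,~,~
,~~♣♣♣♣
   #♣♣♣
   .♣♣@
    ,♣.
    ♣,♣


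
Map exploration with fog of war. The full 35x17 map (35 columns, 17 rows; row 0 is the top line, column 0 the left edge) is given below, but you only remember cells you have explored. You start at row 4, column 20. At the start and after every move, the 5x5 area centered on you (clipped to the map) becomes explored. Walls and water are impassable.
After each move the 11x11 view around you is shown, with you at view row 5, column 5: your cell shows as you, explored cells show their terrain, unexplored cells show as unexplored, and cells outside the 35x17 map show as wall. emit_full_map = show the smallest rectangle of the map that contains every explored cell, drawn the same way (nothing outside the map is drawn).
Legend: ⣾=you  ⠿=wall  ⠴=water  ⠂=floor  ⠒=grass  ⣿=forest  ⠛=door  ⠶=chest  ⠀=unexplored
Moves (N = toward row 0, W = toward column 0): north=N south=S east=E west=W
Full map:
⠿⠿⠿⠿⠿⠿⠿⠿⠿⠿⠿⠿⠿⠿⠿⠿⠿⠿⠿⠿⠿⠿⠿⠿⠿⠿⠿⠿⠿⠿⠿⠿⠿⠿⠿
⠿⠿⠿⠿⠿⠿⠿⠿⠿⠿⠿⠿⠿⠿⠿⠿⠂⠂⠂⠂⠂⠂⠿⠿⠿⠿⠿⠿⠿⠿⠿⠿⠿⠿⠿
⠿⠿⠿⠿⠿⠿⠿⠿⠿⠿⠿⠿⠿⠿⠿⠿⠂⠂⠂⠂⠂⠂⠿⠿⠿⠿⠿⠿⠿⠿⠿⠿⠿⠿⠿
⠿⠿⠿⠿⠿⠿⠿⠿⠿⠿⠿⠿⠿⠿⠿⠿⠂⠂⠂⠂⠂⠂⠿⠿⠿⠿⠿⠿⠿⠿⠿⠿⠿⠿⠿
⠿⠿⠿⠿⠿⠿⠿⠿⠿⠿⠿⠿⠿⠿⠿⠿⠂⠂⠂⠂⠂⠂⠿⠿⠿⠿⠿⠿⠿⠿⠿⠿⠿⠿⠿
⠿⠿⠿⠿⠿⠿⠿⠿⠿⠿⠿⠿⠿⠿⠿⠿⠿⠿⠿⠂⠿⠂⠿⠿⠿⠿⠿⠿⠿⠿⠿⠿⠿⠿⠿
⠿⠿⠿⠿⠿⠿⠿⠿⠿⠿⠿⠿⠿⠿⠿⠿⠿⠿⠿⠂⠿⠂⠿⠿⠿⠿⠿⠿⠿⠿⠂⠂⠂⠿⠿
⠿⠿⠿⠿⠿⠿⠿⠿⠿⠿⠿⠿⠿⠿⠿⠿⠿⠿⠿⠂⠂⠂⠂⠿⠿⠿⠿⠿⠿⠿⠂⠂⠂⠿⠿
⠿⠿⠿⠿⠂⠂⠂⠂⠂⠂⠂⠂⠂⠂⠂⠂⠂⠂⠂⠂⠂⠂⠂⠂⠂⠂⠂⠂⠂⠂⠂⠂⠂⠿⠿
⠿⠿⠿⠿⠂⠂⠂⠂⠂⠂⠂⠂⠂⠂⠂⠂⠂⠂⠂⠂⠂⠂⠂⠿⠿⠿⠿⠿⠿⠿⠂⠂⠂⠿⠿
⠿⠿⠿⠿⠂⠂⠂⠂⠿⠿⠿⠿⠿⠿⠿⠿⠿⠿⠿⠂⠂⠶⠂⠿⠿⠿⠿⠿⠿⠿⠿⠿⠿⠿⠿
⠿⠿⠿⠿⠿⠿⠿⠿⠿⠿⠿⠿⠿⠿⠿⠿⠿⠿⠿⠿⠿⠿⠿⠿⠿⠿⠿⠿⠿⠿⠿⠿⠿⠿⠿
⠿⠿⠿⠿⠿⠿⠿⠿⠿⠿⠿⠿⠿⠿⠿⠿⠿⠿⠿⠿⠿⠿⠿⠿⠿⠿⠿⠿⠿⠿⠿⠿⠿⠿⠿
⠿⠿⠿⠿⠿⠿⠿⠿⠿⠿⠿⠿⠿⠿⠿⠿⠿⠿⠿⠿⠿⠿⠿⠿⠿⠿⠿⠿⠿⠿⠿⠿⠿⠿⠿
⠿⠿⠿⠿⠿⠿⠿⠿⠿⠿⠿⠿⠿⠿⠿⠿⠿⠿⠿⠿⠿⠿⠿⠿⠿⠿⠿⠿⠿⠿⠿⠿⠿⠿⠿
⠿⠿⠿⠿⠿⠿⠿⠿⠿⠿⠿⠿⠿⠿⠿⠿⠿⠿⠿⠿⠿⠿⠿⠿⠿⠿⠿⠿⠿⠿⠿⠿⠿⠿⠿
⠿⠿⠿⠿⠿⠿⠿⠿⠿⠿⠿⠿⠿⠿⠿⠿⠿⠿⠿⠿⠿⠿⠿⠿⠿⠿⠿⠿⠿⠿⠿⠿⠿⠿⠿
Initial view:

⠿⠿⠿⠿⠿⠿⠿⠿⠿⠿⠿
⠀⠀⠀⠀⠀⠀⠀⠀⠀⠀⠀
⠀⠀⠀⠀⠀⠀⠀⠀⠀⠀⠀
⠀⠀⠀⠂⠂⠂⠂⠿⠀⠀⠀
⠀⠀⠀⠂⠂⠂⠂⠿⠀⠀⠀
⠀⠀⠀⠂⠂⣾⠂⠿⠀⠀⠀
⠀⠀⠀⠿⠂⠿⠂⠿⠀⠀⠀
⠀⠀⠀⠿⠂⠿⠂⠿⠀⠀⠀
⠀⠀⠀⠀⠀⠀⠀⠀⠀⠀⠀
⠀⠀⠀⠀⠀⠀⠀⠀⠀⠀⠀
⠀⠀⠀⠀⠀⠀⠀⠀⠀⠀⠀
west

⠿⠿⠿⠿⠿⠿⠿⠿⠿⠿⠿
⠀⠀⠀⠀⠀⠀⠀⠀⠀⠀⠀
⠀⠀⠀⠀⠀⠀⠀⠀⠀⠀⠀
⠀⠀⠀⠂⠂⠂⠂⠂⠿⠀⠀
⠀⠀⠀⠂⠂⠂⠂⠂⠿⠀⠀
⠀⠀⠀⠂⠂⣾⠂⠂⠿⠀⠀
⠀⠀⠀⠿⠿⠂⠿⠂⠿⠀⠀
⠀⠀⠀⠿⠿⠂⠿⠂⠿⠀⠀
⠀⠀⠀⠀⠀⠀⠀⠀⠀⠀⠀
⠀⠀⠀⠀⠀⠀⠀⠀⠀⠀⠀
⠀⠀⠀⠀⠀⠀⠀⠀⠀⠀⠀

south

⠀⠀⠀⠀⠀⠀⠀⠀⠀⠀⠀
⠀⠀⠀⠀⠀⠀⠀⠀⠀⠀⠀
⠀⠀⠀⠂⠂⠂⠂⠂⠿⠀⠀
⠀⠀⠀⠂⠂⠂⠂⠂⠿⠀⠀
⠀⠀⠀⠂⠂⠂⠂⠂⠿⠀⠀
⠀⠀⠀⠿⠿⣾⠿⠂⠿⠀⠀
⠀⠀⠀⠿⠿⠂⠿⠂⠿⠀⠀
⠀⠀⠀⠿⠿⠂⠂⠂⠀⠀⠀
⠀⠀⠀⠀⠀⠀⠀⠀⠀⠀⠀
⠀⠀⠀⠀⠀⠀⠀⠀⠀⠀⠀
⠀⠀⠀⠀⠀⠀⠀⠀⠀⠀⠀

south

⠀⠀⠀⠀⠀⠀⠀⠀⠀⠀⠀
⠀⠀⠀⠂⠂⠂⠂⠂⠿⠀⠀
⠀⠀⠀⠂⠂⠂⠂⠂⠿⠀⠀
⠀⠀⠀⠂⠂⠂⠂⠂⠿⠀⠀
⠀⠀⠀⠿⠿⠂⠿⠂⠿⠀⠀
⠀⠀⠀⠿⠿⣾⠿⠂⠿⠀⠀
⠀⠀⠀⠿⠿⠂⠂⠂⠀⠀⠀
⠀⠀⠀⠂⠂⠂⠂⠂⠀⠀⠀
⠀⠀⠀⠀⠀⠀⠀⠀⠀⠀⠀
⠀⠀⠀⠀⠀⠀⠀⠀⠀⠀⠀
⠀⠀⠀⠀⠀⠀⠀⠀⠀⠀⠀

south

⠀⠀⠀⠂⠂⠂⠂⠂⠿⠀⠀
⠀⠀⠀⠂⠂⠂⠂⠂⠿⠀⠀
⠀⠀⠀⠂⠂⠂⠂⠂⠿⠀⠀
⠀⠀⠀⠿⠿⠂⠿⠂⠿⠀⠀
⠀⠀⠀⠿⠿⠂⠿⠂⠿⠀⠀
⠀⠀⠀⠿⠿⣾⠂⠂⠀⠀⠀
⠀⠀⠀⠂⠂⠂⠂⠂⠀⠀⠀
⠀⠀⠀⠂⠂⠂⠂⠂⠀⠀⠀
⠀⠀⠀⠀⠀⠀⠀⠀⠀⠀⠀
⠀⠀⠀⠀⠀⠀⠀⠀⠀⠀⠀
⠀⠀⠀⠀⠀⠀⠀⠀⠀⠀⠀

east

⠀⠀⠂⠂⠂⠂⠂⠿⠀⠀⠀
⠀⠀⠂⠂⠂⠂⠂⠿⠀⠀⠀
⠀⠀⠂⠂⠂⠂⠂⠿⠀⠀⠀
⠀⠀⠿⠿⠂⠿⠂⠿⠀⠀⠀
⠀⠀⠿⠿⠂⠿⠂⠿⠀⠀⠀
⠀⠀⠿⠿⠂⣾⠂⠂⠀⠀⠀
⠀⠀⠂⠂⠂⠂⠂⠂⠀⠀⠀
⠀⠀⠂⠂⠂⠂⠂⠂⠀⠀⠀
⠀⠀⠀⠀⠀⠀⠀⠀⠀⠀⠀
⠀⠀⠀⠀⠀⠀⠀⠀⠀⠀⠀
⠀⠀⠀⠀⠀⠀⠀⠀⠀⠀⠀

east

⠀⠂⠂⠂⠂⠂⠿⠀⠀⠀⠀
⠀⠂⠂⠂⠂⠂⠿⠀⠀⠀⠀
⠀⠂⠂⠂⠂⠂⠿⠀⠀⠀⠀
⠀⠿⠿⠂⠿⠂⠿⠿⠀⠀⠀
⠀⠿⠿⠂⠿⠂⠿⠿⠀⠀⠀
⠀⠿⠿⠂⠂⣾⠂⠿⠀⠀⠀
⠀⠂⠂⠂⠂⠂⠂⠂⠀⠀⠀
⠀⠂⠂⠂⠂⠂⠂⠿⠀⠀⠀
⠀⠀⠀⠀⠀⠀⠀⠀⠀⠀⠀
⠀⠀⠀⠀⠀⠀⠀⠀⠀⠀⠀
⠀⠀⠀⠀⠀⠀⠀⠀⠀⠀⠀

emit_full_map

⠂⠂⠂⠂⠂⠿⠀
⠂⠂⠂⠂⠂⠿⠀
⠂⠂⠂⠂⠂⠿⠀
⠿⠿⠂⠿⠂⠿⠿
⠿⠿⠂⠿⠂⠿⠿
⠿⠿⠂⠂⣾⠂⠿
⠂⠂⠂⠂⠂⠂⠂
⠂⠂⠂⠂⠂⠂⠿

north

⠀⠀⠀⠀⠀⠀⠀⠀⠀⠀⠀
⠀⠂⠂⠂⠂⠂⠿⠀⠀⠀⠀
⠀⠂⠂⠂⠂⠂⠿⠀⠀⠀⠀
⠀⠂⠂⠂⠂⠂⠿⠿⠀⠀⠀
⠀⠿⠿⠂⠿⠂⠿⠿⠀⠀⠀
⠀⠿⠿⠂⠿⣾⠿⠿⠀⠀⠀
⠀⠿⠿⠂⠂⠂⠂⠿⠀⠀⠀
⠀⠂⠂⠂⠂⠂⠂⠂⠀⠀⠀
⠀⠂⠂⠂⠂⠂⠂⠿⠀⠀⠀
⠀⠀⠀⠀⠀⠀⠀⠀⠀⠀⠀
⠀⠀⠀⠀⠀⠀⠀⠀⠀⠀⠀

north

⠀⠀⠀⠀⠀⠀⠀⠀⠀⠀⠀
⠀⠀⠀⠀⠀⠀⠀⠀⠀⠀⠀
⠀⠂⠂⠂⠂⠂⠿⠀⠀⠀⠀
⠀⠂⠂⠂⠂⠂⠿⠿⠀⠀⠀
⠀⠂⠂⠂⠂⠂⠿⠿⠀⠀⠀
⠀⠿⠿⠂⠿⣾⠿⠿⠀⠀⠀
⠀⠿⠿⠂⠿⠂⠿⠿⠀⠀⠀
⠀⠿⠿⠂⠂⠂⠂⠿⠀⠀⠀
⠀⠂⠂⠂⠂⠂⠂⠂⠀⠀⠀
⠀⠂⠂⠂⠂⠂⠂⠿⠀⠀⠀
⠀⠀⠀⠀⠀⠀⠀⠀⠀⠀⠀

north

⠿⠿⠿⠿⠿⠿⠿⠿⠿⠿⠿
⠀⠀⠀⠀⠀⠀⠀⠀⠀⠀⠀
⠀⠀⠀⠀⠀⠀⠀⠀⠀⠀⠀
⠀⠂⠂⠂⠂⠂⠿⠿⠀⠀⠀
⠀⠂⠂⠂⠂⠂⠿⠿⠀⠀⠀
⠀⠂⠂⠂⠂⣾⠿⠿⠀⠀⠀
⠀⠿⠿⠂⠿⠂⠿⠿⠀⠀⠀
⠀⠿⠿⠂⠿⠂⠿⠿⠀⠀⠀
⠀⠿⠿⠂⠂⠂⠂⠿⠀⠀⠀
⠀⠂⠂⠂⠂⠂⠂⠂⠀⠀⠀
⠀⠂⠂⠂⠂⠂⠂⠿⠀⠀⠀

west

⠿⠿⠿⠿⠿⠿⠿⠿⠿⠿⠿
⠀⠀⠀⠀⠀⠀⠀⠀⠀⠀⠀
⠀⠀⠀⠀⠀⠀⠀⠀⠀⠀⠀
⠀⠀⠂⠂⠂⠂⠂⠿⠿⠀⠀
⠀⠀⠂⠂⠂⠂⠂⠿⠿⠀⠀
⠀⠀⠂⠂⠂⣾⠂⠿⠿⠀⠀
⠀⠀⠿⠿⠂⠿⠂⠿⠿⠀⠀
⠀⠀⠿⠿⠂⠿⠂⠿⠿⠀⠀
⠀⠀⠿⠿⠂⠂⠂⠂⠿⠀⠀
⠀⠀⠂⠂⠂⠂⠂⠂⠂⠀⠀
⠀⠀⠂⠂⠂⠂⠂⠂⠿⠀⠀

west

⠿⠿⠿⠿⠿⠿⠿⠿⠿⠿⠿
⠀⠀⠀⠀⠀⠀⠀⠀⠀⠀⠀
⠀⠀⠀⠀⠀⠀⠀⠀⠀⠀⠀
⠀⠀⠀⠂⠂⠂⠂⠂⠿⠿⠀
⠀⠀⠀⠂⠂⠂⠂⠂⠿⠿⠀
⠀⠀⠀⠂⠂⣾⠂⠂⠿⠿⠀
⠀⠀⠀⠿⠿⠂⠿⠂⠿⠿⠀
⠀⠀⠀⠿⠿⠂⠿⠂⠿⠿⠀
⠀⠀⠀⠿⠿⠂⠂⠂⠂⠿⠀
⠀⠀⠀⠂⠂⠂⠂⠂⠂⠂⠀
⠀⠀⠀⠂⠂⠂⠂⠂⠂⠿⠀

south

⠀⠀⠀⠀⠀⠀⠀⠀⠀⠀⠀
⠀⠀⠀⠀⠀⠀⠀⠀⠀⠀⠀
⠀⠀⠀⠂⠂⠂⠂⠂⠿⠿⠀
⠀⠀⠀⠂⠂⠂⠂⠂⠿⠿⠀
⠀⠀⠀⠂⠂⠂⠂⠂⠿⠿⠀
⠀⠀⠀⠿⠿⣾⠿⠂⠿⠿⠀
⠀⠀⠀⠿⠿⠂⠿⠂⠿⠿⠀
⠀⠀⠀⠿⠿⠂⠂⠂⠂⠿⠀
⠀⠀⠀⠂⠂⠂⠂⠂⠂⠂⠀
⠀⠀⠀⠂⠂⠂⠂⠂⠂⠿⠀
⠀⠀⠀⠀⠀⠀⠀⠀⠀⠀⠀

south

⠀⠀⠀⠀⠀⠀⠀⠀⠀⠀⠀
⠀⠀⠀⠂⠂⠂⠂⠂⠿⠿⠀
⠀⠀⠀⠂⠂⠂⠂⠂⠿⠿⠀
⠀⠀⠀⠂⠂⠂⠂⠂⠿⠿⠀
⠀⠀⠀⠿⠿⠂⠿⠂⠿⠿⠀
⠀⠀⠀⠿⠿⣾⠿⠂⠿⠿⠀
⠀⠀⠀⠿⠿⠂⠂⠂⠂⠿⠀
⠀⠀⠀⠂⠂⠂⠂⠂⠂⠂⠀
⠀⠀⠀⠂⠂⠂⠂⠂⠂⠿⠀
⠀⠀⠀⠀⠀⠀⠀⠀⠀⠀⠀
⠀⠀⠀⠀⠀⠀⠀⠀⠀⠀⠀

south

⠀⠀⠀⠂⠂⠂⠂⠂⠿⠿⠀
⠀⠀⠀⠂⠂⠂⠂⠂⠿⠿⠀
⠀⠀⠀⠂⠂⠂⠂⠂⠿⠿⠀
⠀⠀⠀⠿⠿⠂⠿⠂⠿⠿⠀
⠀⠀⠀⠿⠿⠂⠿⠂⠿⠿⠀
⠀⠀⠀⠿⠿⣾⠂⠂⠂⠿⠀
⠀⠀⠀⠂⠂⠂⠂⠂⠂⠂⠀
⠀⠀⠀⠂⠂⠂⠂⠂⠂⠿⠀
⠀⠀⠀⠀⠀⠀⠀⠀⠀⠀⠀
⠀⠀⠀⠀⠀⠀⠀⠀⠀⠀⠀
⠀⠀⠀⠀⠀⠀⠀⠀⠀⠀⠀

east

⠀⠀⠂⠂⠂⠂⠂⠿⠿⠀⠀
⠀⠀⠂⠂⠂⠂⠂⠿⠿⠀⠀
⠀⠀⠂⠂⠂⠂⠂⠿⠿⠀⠀
⠀⠀⠿⠿⠂⠿⠂⠿⠿⠀⠀
⠀⠀⠿⠿⠂⠿⠂⠿⠿⠀⠀
⠀⠀⠿⠿⠂⣾⠂⠂⠿⠀⠀
⠀⠀⠂⠂⠂⠂⠂⠂⠂⠀⠀
⠀⠀⠂⠂⠂⠂⠂⠂⠿⠀⠀
⠀⠀⠀⠀⠀⠀⠀⠀⠀⠀⠀
⠀⠀⠀⠀⠀⠀⠀⠀⠀⠀⠀
⠀⠀⠀⠀⠀⠀⠀⠀⠀⠀⠀

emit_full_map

⠂⠂⠂⠂⠂⠿⠿
⠂⠂⠂⠂⠂⠿⠿
⠂⠂⠂⠂⠂⠿⠿
⠿⠿⠂⠿⠂⠿⠿
⠿⠿⠂⠿⠂⠿⠿
⠿⠿⠂⣾⠂⠂⠿
⠂⠂⠂⠂⠂⠂⠂
⠂⠂⠂⠂⠂⠂⠿

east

⠀⠂⠂⠂⠂⠂⠿⠿⠀⠀⠀
⠀⠂⠂⠂⠂⠂⠿⠿⠀⠀⠀
⠀⠂⠂⠂⠂⠂⠿⠿⠀⠀⠀
⠀⠿⠿⠂⠿⠂⠿⠿⠀⠀⠀
⠀⠿⠿⠂⠿⠂⠿⠿⠀⠀⠀
⠀⠿⠿⠂⠂⣾⠂⠿⠀⠀⠀
⠀⠂⠂⠂⠂⠂⠂⠂⠀⠀⠀
⠀⠂⠂⠂⠂⠂⠂⠿⠀⠀⠀
⠀⠀⠀⠀⠀⠀⠀⠀⠀⠀⠀
⠀⠀⠀⠀⠀⠀⠀⠀⠀⠀⠀
⠀⠀⠀⠀⠀⠀⠀⠀⠀⠀⠀

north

⠀⠀⠀⠀⠀⠀⠀⠀⠀⠀⠀
⠀⠂⠂⠂⠂⠂⠿⠿⠀⠀⠀
⠀⠂⠂⠂⠂⠂⠿⠿⠀⠀⠀
⠀⠂⠂⠂⠂⠂⠿⠿⠀⠀⠀
⠀⠿⠿⠂⠿⠂⠿⠿⠀⠀⠀
⠀⠿⠿⠂⠿⣾⠿⠿⠀⠀⠀
⠀⠿⠿⠂⠂⠂⠂⠿⠀⠀⠀
⠀⠂⠂⠂⠂⠂⠂⠂⠀⠀⠀
⠀⠂⠂⠂⠂⠂⠂⠿⠀⠀⠀
⠀⠀⠀⠀⠀⠀⠀⠀⠀⠀⠀
⠀⠀⠀⠀⠀⠀⠀⠀⠀⠀⠀

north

⠀⠀⠀⠀⠀⠀⠀⠀⠀⠀⠀
⠀⠀⠀⠀⠀⠀⠀⠀⠀⠀⠀
⠀⠂⠂⠂⠂⠂⠿⠿⠀⠀⠀
⠀⠂⠂⠂⠂⠂⠿⠿⠀⠀⠀
⠀⠂⠂⠂⠂⠂⠿⠿⠀⠀⠀
⠀⠿⠿⠂⠿⣾⠿⠿⠀⠀⠀
⠀⠿⠿⠂⠿⠂⠿⠿⠀⠀⠀
⠀⠿⠿⠂⠂⠂⠂⠿⠀⠀⠀
⠀⠂⠂⠂⠂⠂⠂⠂⠀⠀⠀
⠀⠂⠂⠂⠂⠂⠂⠿⠀⠀⠀
⠀⠀⠀⠀⠀⠀⠀⠀⠀⠀⠀

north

⠿⠿⠿⠿⠿⠿⠿⠿⠿⠿⠿
⠀⠀⠀⠀⠀⠀⠀⠀⠀⠀⠀
⠀⠀⠀⠀⠀⠀⠀⠀⠀⠀⠀
⠀⠂⠂⠂⠂⠂⠿⠿⠀⠀⠀
⠀⠂⠂⠂⠂⠂⠿⠿⠀⠀⠀
⠀⠂⠂⠂⠂⣾⠿⠿⠀⠀⠀
⠀⠿⠿⠂⠿⠂⠿⠿⠀⠀⠀
⠀⠿⠿⠂⠿⠂⠿⠿⠀⠀⠀
⠀⠿⠿⠂⠂⠂⠂⠿⠀⠀⠀
⠀⠂⠂⠂⠂⠂⠂⠂⠀⠀⠀
⠀⠂⠂⠂⠂⠂⠂⠿⠀⠀⠀

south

⠀⠀⠀⠀⠀⠀⠀⠀⠀⠀⠀
⠀⠀⠀⠀⠀⠀⠀⠀⠀⠀⠀
⠀⠂⠂⠂⠂⠂⠿⠿⠀⠀⠀
⠀⠂⠂⠂⠂⠂⠿⠿⠀⠀⠀
⠀⠂⠂⠂⠂⠂⠿⠿⠀⠀⠀
⠀⠿⠿⠂⠿⣾⠿⠿⠀⠀⠀
⠀⠿⠿⠂⠿⠂⠿⠿⠀⠀⠀
⠀⠿⠿⠂⠂⠂⠂⠿⠀⠀⠀
⠀⠂⠂⠂⠂⠂⠂⠂⠀⠀⠀
⠀⠂⠂⠂⠂⠂⠂⠿⠀⠀⠀
⠀⠀⠀⠀⠀⠀⠀⠀⠀⠀⠀


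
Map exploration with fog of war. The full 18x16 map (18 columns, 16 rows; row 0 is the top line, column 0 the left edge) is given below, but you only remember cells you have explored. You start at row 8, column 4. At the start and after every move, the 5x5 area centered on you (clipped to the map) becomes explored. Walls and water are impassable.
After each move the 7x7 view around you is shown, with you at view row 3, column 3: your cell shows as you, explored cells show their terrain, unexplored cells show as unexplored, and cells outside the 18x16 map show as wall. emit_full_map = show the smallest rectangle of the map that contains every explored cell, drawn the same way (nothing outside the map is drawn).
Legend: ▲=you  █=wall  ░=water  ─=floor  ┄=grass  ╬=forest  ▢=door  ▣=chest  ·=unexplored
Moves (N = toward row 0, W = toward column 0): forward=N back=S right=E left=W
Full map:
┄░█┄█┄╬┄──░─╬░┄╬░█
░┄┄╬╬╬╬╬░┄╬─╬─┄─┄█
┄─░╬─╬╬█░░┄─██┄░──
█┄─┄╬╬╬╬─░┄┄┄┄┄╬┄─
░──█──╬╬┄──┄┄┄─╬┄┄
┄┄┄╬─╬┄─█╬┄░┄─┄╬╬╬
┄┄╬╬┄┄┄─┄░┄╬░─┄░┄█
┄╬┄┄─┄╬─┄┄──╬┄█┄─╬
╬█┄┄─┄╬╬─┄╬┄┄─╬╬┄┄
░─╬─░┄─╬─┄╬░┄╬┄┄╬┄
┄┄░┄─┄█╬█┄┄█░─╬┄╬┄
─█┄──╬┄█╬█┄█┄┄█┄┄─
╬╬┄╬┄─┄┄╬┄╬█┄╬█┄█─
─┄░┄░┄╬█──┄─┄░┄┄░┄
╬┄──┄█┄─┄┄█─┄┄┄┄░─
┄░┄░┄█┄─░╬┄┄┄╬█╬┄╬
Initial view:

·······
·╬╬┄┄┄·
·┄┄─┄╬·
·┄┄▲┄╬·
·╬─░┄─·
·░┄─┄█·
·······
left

·······
·┄╬╬┄┄┄
·╬┄┄─┄╬
·█┄▲─┄╬
·─╬─░┄─
·┄░┄─┄█
·······

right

·······
┄╬╬┄┄┄·
╬┄┄─┄╬·
█┄┄▲┄╬·
─╬─░┄─·
┄░┄─┄█·
·······

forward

·······
·┄╬─╬┄·
┄╬╬┄┄┄·
╬┄┄▲┄╬·
█┄┄─┄╬·
─╬─░┄─·
┄░┄─┄█·

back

·┄╬─╬┄·
┄╬╬┄┄┄·
╬┄┄─┄╬·
█┄┄▲┄╬·
─╬─░┄─·
┄░┄─┄█·
·······

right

┄╬─╬┄··
╬╬┄┄┄─·
┄┄─┄╬─·
┄┄─▲╬╬·
╬─░┄─╬·
░┄─┄█╬·
·······

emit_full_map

·┄╬─╬┄·
┄╬╬┄┄┄─
╬┄┄─┄╬─
█┄┄─▲╬╬
─╬─░┄─╬
┄░┄─┄█╬

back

╬╬┄┄┄─·
┄┄─┄╬─·
┄┄─┄╬╬·
╬─░▲─╬·
░┄─┄█╬·
·──╬┄█·
·······

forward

┄╬─╬┄··
╬╬┄┄┄─·
┄┄─┄╬─·
┄┄─▲╬╬·
╬─░┄─╬·
░┄─┄█╬·
·──╬┄█·

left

·┄╬─╬┄·
┄╬╬┄┄┄─
╬┄┄─┄╬─
█┄┄▲┄╬╬
─╬─░┄─╬
┄░┄─┄█╬
··──╬┄█

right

┄╬─╬┄··
╬╬┄┄┄─·
┄┄─┄╬─·
┄┄─▲╬╬·
╬─░┄─╬·
░┄─┄█╬·
·──╬┄█·

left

·┄╬─╬┄·
┄╬╬┄┄┄─
╬┄┄─┄╬─
█┄┄▲┄╬╬
─╬─░┄─╬
┄░┄─┄█╬
··──╬┄█

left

··┄╬─╬┄
·┄╬╬┄┄┄
·╬┄┄─┄╬
·█┄▲─┄╬
·─╬─░┄─
·┄░┄─┄█
···──╬┄


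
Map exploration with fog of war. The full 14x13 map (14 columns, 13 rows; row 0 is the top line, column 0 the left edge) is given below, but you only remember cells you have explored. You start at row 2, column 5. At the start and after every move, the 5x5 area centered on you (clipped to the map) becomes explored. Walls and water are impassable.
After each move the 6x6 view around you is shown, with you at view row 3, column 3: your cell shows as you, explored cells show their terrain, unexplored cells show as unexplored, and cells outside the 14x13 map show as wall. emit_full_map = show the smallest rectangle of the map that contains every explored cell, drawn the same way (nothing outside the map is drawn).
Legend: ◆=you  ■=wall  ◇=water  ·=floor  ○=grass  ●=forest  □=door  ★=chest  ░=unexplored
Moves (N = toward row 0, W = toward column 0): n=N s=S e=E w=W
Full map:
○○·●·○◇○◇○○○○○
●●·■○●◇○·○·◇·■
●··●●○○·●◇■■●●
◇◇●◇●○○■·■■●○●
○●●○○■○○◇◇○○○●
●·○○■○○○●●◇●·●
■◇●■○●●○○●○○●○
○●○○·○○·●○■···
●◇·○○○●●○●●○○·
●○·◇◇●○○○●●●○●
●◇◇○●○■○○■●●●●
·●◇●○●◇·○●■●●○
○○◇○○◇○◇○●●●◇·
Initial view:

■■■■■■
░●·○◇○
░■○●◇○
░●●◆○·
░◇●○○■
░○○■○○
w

■■■■■■
░·●·○◇
░·■○●◇
░·●◆○○
░●◇●○○
░●○○■○

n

■■■■■■
■■■■■■
░·●·○◇
░·■◆●◇
░·●●○○
░●◇●○○

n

■■■■■■
■■■■■■
■■■■■■
░·●◆○◇
░·■○●◇
░·●●○○

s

■■■■■■
■■■■■■
░·●·○◇
░·■◆●◇
░·●●○○
░●◇●○○

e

■■■■■■
■■■■■■
·●·○◇○
·■○◆◇○
·●●○○·
●◇●○○■

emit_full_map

·●·○◇○
·■○◆◇○
·●●○○·
●◇●○○■
●○○■○○

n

■■■■■■
■■■■■■
■■■■■■
·●·◆◇○
·■○●◇○
·●●○○·

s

■■■■■■
■■■■■■
·●·○◇○
·■○◆◇○
·●●○○·
●◇●○○■

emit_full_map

·●·○◇○
·■○◆◇○
·●●○○·
●◇●○○■
●○○■○○


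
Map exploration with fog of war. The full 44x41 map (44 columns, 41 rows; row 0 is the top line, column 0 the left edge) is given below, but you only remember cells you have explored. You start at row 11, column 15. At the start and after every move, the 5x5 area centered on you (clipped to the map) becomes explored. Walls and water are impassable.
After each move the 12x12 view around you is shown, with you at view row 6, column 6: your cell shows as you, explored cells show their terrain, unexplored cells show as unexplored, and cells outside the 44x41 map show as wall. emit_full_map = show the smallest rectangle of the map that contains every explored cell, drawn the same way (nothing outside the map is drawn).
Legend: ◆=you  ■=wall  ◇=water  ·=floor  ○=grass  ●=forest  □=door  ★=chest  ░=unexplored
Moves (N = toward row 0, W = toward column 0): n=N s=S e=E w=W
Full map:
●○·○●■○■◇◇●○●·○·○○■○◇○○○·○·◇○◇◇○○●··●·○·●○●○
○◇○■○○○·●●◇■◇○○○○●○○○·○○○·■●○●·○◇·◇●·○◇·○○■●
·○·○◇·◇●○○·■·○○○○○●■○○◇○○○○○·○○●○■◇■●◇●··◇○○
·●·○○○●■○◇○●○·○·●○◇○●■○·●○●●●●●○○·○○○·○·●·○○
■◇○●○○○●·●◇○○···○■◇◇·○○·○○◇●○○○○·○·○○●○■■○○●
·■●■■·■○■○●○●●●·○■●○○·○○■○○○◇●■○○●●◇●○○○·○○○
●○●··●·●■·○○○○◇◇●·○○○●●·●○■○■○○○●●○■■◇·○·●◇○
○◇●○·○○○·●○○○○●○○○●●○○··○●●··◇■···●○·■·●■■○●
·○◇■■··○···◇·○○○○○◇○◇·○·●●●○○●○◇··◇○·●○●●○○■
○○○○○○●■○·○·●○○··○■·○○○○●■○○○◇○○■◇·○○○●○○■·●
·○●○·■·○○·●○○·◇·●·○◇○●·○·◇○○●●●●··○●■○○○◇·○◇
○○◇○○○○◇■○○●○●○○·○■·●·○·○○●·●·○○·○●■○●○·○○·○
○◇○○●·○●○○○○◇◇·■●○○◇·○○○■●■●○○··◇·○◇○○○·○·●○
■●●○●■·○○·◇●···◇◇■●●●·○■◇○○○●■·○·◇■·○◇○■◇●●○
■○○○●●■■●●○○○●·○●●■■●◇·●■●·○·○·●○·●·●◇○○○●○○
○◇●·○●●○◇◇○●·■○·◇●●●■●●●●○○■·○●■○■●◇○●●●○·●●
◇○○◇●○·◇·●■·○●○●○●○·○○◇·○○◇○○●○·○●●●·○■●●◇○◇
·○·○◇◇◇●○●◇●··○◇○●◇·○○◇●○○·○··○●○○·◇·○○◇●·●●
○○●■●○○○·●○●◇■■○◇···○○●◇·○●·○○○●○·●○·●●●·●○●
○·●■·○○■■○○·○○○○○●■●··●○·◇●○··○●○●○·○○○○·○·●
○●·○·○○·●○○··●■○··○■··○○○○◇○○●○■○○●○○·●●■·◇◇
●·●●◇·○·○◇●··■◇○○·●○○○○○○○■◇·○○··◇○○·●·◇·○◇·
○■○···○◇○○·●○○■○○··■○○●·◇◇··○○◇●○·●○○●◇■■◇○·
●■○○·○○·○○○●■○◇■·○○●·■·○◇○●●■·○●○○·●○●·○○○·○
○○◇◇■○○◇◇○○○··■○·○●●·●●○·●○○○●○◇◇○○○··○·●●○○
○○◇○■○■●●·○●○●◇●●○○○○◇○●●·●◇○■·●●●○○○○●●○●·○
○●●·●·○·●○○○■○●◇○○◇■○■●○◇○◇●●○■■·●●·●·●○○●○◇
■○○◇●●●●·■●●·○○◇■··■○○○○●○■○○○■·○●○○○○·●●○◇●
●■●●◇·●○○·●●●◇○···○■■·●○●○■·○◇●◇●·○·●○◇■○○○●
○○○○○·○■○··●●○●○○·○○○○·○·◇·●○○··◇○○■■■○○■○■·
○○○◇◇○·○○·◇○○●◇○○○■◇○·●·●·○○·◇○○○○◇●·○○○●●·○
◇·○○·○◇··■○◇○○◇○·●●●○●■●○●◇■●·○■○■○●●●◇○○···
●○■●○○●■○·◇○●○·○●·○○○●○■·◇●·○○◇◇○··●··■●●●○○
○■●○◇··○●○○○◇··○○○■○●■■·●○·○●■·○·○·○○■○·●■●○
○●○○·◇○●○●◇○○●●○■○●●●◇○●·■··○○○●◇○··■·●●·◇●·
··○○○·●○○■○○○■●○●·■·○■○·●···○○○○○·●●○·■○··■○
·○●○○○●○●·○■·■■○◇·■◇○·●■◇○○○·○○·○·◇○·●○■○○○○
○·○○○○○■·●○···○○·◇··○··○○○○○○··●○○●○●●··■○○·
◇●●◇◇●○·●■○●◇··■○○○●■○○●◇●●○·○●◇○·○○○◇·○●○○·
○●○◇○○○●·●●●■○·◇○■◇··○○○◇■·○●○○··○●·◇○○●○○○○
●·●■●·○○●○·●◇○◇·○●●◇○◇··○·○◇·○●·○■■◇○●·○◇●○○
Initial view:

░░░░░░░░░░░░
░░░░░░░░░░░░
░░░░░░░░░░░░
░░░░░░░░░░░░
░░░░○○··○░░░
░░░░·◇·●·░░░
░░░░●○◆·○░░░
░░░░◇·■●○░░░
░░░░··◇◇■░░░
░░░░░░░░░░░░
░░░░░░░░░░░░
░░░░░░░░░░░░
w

░░░░░░░░░░░░
░░░░░░░░░░░░
░░░░░░░░░░░░
░░░░░░░░░░░░
░░░░●○○··○░░
░░░░○·◇·●·░░
░░░░○●◆○·○░░
░░░░◇◇·■●○░░
░░░░···◇◇■░░
░░░░░░░░░░░░
░░░░░░░░░░░░
░░░░░░░░░░░░

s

░░░░░░░░░░░░
░░░░░░░░░░░░
░░░░░░░░░░░░
░░░░●○○··○░░
░░░░○·◇·●·░░
░░░░○●○○·○░░
░░░░◇◇◆■●○░░
░░░░···◇◇■░░
░░░░○●·○●░░░
░░░░░░░░░░░░
░░░░░░░░░░░░
░░░░░░░░░░░░

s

░░░░░░░░░░░░
░░░░░░░░░░░░
░░░░●○○··○░░
░░░░○·◇·●·░░
░░░░○●○○·○░░
░░░░◇◇·■●○░░
░░░░··◆◇◇■░░
░░░░○●·○●░░░
░░░░·■○·◇░░░
░░░░░░░░░░░░
░░░░░░░░░░░░
░░░░░░░░░░░░

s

░░░░░░░░░░░░
░░░░●○○··○░░
░░░░○·◇·●·░░
░░░░○●○○·○░░
░░░░◇◇·■●○░░
░░░░···◇◇■░░
░░░░○●◆○●░░░
░░░░·■○·◇░░░
░░░░○●○●○░░░
░░░░░░░░░░░░
░░░░░░░░░░░░
░░░░░░░░░░░░

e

░░░░░░░░░░░░
░░░●○○··○░░░
░░░○·◇·●·░░░
░░░○●○○·○░░░
░░░◇◇·■●○░░░
░░░···◇◇■░░░
░░░○●·◆●●░░░
░░░·■○·◇●░░░
░░░○●○●○●░░░
░░░░░░░░░░░░
░░░░░░░░░░░░
░░░░░░░░░░░░

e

░░░░░░░░░░░░
░░●○○··○░░░░
░░○·◇·●·░░░░
░░○●○○·○░░░░
░░◇◇·■●○○░░░
░░···◇◇■●░░░
░░○●·○◆●■░░░
░░·■○·◇●●░░░
░░○●○●○●○░░░
░░░░░░░░░░░░
░░░░░░░░░░░░
░░░░░░░░░░░░

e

░░░░░░░░░░░░
░●○○··○░░░░░
░○·◇·●·░░░░░
░○●○○·○░░░░░
░◇◇·■●○○◇░░░
░···◇◇■●●░░░
░○●·○●◆■■░░░
░·■○·◇●●●░░░
░○●○●○●○·░░░
░░░░░░░░░░░░
░░░░░░░░░░░░
░░░░░░░░░░░░

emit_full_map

●○○··○░░
○·◇·●·░░
○●○○·○░░
◇◇·■●○○◇
···◇◇■●●
○●·○●◆■■
·■○·◇●●●
○●○●○●○·

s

░●○○··○░░░░░
░○·◇·●·░░░░░
░○●○○·○░░░░░
░◇◇·■●○○◇░░░
░···◇◇■●●░░░
░○●·○●●■■░░░
░·■○·◇◆●●░░░
░○●○●○●○·░░░
░░░░◇○●◇·░░░
░░░░░░░░░░░░
░░░░░░░░░░░░
░░░░░░░░░░░░

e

●○○··○░░░░░░
○·◇·●·░░░░░░
○●○○·○░░░░░░
◇◇·■●○○◇░░░░
···◇◇■●●●░░░
○●·○●●■■●░░░
·■○·◇●◆●■░░░
○●○●○●○·○░░░
░░░◇○●◇·○░░░
░░░░░░░░░░░░
░░░░░░░░░░░░
░░░░░░░░░░░░

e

○○··○░░░░░░░
·◇·●·░░░░░░░
●○○·○░░░░░░░
◇·■●○○◇░░░░░
··◇◇■●●●·░░░
●·○●●■■●◇░░░
■○·◇●●◆■●░░░
●○●○●○·○○░░░
░░◇○●◇·○○░░░
░░░░░░░░░░░░
░░░░░░░░░░░░
░░░░░░░░░░░░

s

·◇·●·░░░░░░░
●○○·○░░░░░░░
◇·■●○○◇░░░░░
··◇◇■●●●·░░░
●·○●●■■●◇░░░
■○·◇●●●■●░░░
●○●○●○◆○○░░░
░░◇○●◇·○○░░░
░░░░···○○░░░
░░░░░░░░░░░░
░░░░░░░░░░░░
░░░░░░░░░░░░

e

◇·●·░░░░░░░░
○○·○░░░░░░░░
·■●○○◇░░░░░░
·◇◇■●●●·░░░░
·○●●■■●◇·░░░
○·◇●●●■●●░░░
○●○●○·◆○◇░░░
░◇○●◇·○○◇░░░
░░░···○○●░░░
░░░░░░░░░░░░
░░░░░░░░░░░░
░░░░░░░░░░░░

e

·●·░░░░░░░░░
○·○░░░░░░░░░
■●○○◇░░░░░░░
◇◇■●●●·░░░░░
○●●■■●◇·●░░░
·◇●●●■●●●░░░
●○●○·○◆◇·░░░
◇○●◇·○○◇●░░░
░░···○○●◇░░░
░░░░░░░░░░░░
░░░░░░░░░░░░
░░░░░░░░░░░░

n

··○░░░░░░░░░
·●·░░░░░░░░░
○·○░░░░░░░░░
■●○○◇░░░░░░░
◇◇■●●●·○■░░░
○●●■■●◇·●░░░
·◇●●●■◆●●░░░
●○●○·○○◇·░░░
◇○●◇·○○◇●░░░
░░···○○●◇░░░
░░░░░░░░░░░░
░░░░░░░░░░░░

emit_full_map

●○○··○░░░░░░
○·◇·●·░░░░░░
○●○○·○░░░░░░
◇◇·■●○○◇░░░░
···◇◇■●●●·○■
○●·○●●■■●◇·●
·■○·◇●●●■◆●●
○●○●○●○·○○◇·
░░░◇○●◇·○○◇●
░░░░░···○○●◇

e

·○░░░░░░░░░░
●·░░░░░░░░░░
·○░░░░░░░░░░
●○○◇░░░░░░░░
◇■●●●·○■◇░░░
●●■■●◇·●■░░░
◇●●●■●◆●●░░░
○●○·○○◇·○░░░
○●◇·○○◇●○░░░
░···○○●◇░░░░
░░░░░░░░░░░░
░░░░░░░░░░░░

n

░░░░░░░░░░░░
·○░░░░░░░░░░
●·░░░░░░░░░░
·○░░░░░░░░░░
●○○◇·○○○■░░░
◇■●●●·○■◇░░░
●●■■●◇◆●■░░░
◇●●●■●●●●░░░
○●○·○○◇·○░░░
○●◇·○○◇●○░░░
░···○○●◇░░░░
░░░░░░░░░░░░

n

░░░░░░░░░░░░
░░░░░░░░░░░░
·○░░░░░░░░░░
●·░░░░░░░░░░
·○░░●·○·○░░░
●○○◇·○○○■░░░
◇■●●●·◆■◇░░░
●●■■●◇·●■░░░
◇●●●■●●●●░░░
○●○·○○◇·○░░░
○●◇·○○◇●○░░░
░···○○●◇░░░░

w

░░░░░░░░░░░░
░░░░░░░░░░░░
··○░░░░░░░░░
·●·░░░░░░░░░
○·○░·●·○·○░░
■●○○◇·○○○■░░
◇◇■●●●◆○■◇░░
○●●■■●◇·●■░░
·◇●●●■●●●●░░
●○●○·○○◇·○░░
◇○●◇·○○◇●○░░
░░···○○●◇░░░

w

░░░░░░░░░░░░
░░░░░░░░░░░░
○··○░░░░░░░░
◇·●·░░░░░░░░
○○·○■·●·○·○░
·■●○○◇·○○○■░
·◇◇■●●◆·○■◇░
·○●●■■●◇·●■░
○·◇●●●■●●●●░
○●○●○·○○◇·○░
░◇○●◇·○○◇●○░
░░░···○○●◇░░

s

░░░░░░░░░░░░
○··○░░░░░░░░
◇·●·░░░░░░░░
○○·○■·●·○·○░
·■●○○◇·○○○■░
·◇◇■●●●·○■◇░
·○●●■■◆◇·●■░
○·◇●●●■●●●●░
○●○●○·○○◇·○░
░◇○●◇·○○◇●○░
░░░···○○●◇░░
░░░░░░░░░░░░

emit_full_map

●○○··○░░░░░░░
○·◇·●·░░░░░░░
○●○○·○■·●·○·○
◇◇·■●○○◇·○○○■
···◇◇■●●●·○■◇
○●·○●●■■◆◇·●■
·■○·◇●●●■●●●●
○●○●○●○·○○◇·○
░░░◇○●◇·○○◇●○
░░░░░···○○●◇░
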